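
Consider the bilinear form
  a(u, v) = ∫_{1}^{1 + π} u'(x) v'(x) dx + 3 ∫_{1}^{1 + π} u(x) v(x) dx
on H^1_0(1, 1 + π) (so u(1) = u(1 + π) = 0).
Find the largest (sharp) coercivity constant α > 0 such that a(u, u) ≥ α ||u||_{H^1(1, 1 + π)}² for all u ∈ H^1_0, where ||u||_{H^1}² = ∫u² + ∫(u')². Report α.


α = 1

Coercivity of a(·,·) on H^1_0(1, 1 + π) means a(u, u) ≥ α ||u||_{H^1}² for every u ∈ H^1_0.
The interval has length L = π, and Poincaré/coercivity depend only on L. Here a(u, u) = ∫(u')² + (3)·∫u².
Here c = 3 ≥ 1, so a(u,u) = ∫(u')² + c∫u² ≥ ∫(u')² + ∫u² = ||u||_{H^1}², i.e. α = 1 works. No larger α is possible: a(u,u) ≥ α||u||_{H^1}² means (1−α)∫(u')² ≥ (α−c)∫u², and for the modes u_n = sin(nπ(x−x₀)/L) (x₀ the left endpoint) one has ∫u_n²/∫(u_n')² = (L/(nπ))² → 0, so a(u_n,u_n)/||u_n||_{H^1}² → 1. Hence the optimal constant is α = 1.
Therefore α = 1.


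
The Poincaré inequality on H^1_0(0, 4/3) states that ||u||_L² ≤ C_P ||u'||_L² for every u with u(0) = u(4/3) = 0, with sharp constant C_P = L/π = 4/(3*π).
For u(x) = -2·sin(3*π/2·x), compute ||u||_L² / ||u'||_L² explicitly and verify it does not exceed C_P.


||u||_L² / ||u'||_L² = 2/(3*π) < C_P = 4/(3*π).

u(x) = -2·sin(3*π/2·x), so u'(x) = -3*π*cos(3*π*x/2).
Writing u(x) = A·sin(kπx/L) with A = -2 and k = 2, use ∫_0^L sin²(kπx/L) dx = L/2 and ∫_0^L cos²(kπx/L) dx = L/2.
u² = 4·sin²(3*π/2·x) and (u')² = 9*π^2·cos²(3*π/2·x), and each of sin², cos² integrates to L/2 = 2/3 over (0, 4/3).
∫_0^4/3 u² dx = 8/3, so ||u||_L² = 2*sqrt(6)/3.
∫_0^4/3 (u')² dx = 6*π^2, so ||u'||_L² = sqrt(6)*π.
Ratio ||u||_L² / ||u'||_L² = 2/(3*π).
Sharp Poincaré constant on H^1_0(0, 4/3) is C_P = L/π = 4/(3*π), achieved by sin(3*π/4·x).
This is the k = 2 harmonic; the ratio L/(kπ) is strictly less than C_P = L/π, consistent with the sharp inequality ||u||_L² ≤ C_P ||u'||_L².


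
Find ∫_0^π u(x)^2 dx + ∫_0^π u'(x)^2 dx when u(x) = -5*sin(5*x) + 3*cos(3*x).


||u||_{H^1(0,π)}^2 = 370*π

u'(x) = -9*sin(3*x) - 25*cos(5*x).
Expand u² and (u')² and integrate term by term on (0, π), using: for integers n ≥ 1, ∫_0^π sin²(nx) dx = ∫_0^π cos²(nx) dx = π/2; for n ≠ n', ∫_0^π sin(nx)sin(n'x) dx = ∫_0^π cos(nx)cos(n'x) dx = 0; and by product-to-sum, ∫_0^π sin(nx)cos(n'x) dx = ½∫_0^π [sin((n+n')x) + sin((n−n')x)] dx, which is 0 when n+n' is even and 2n/(n²−n'²) when n+n' is odd (it need not vanish on (0, π)).
  u² squared terms: (-5)²·∫sin(5x)² dx = 25·π/2 = 25*π/2;  (3)²·∫cos(3x)² dx = 9·π/2 = 9*π/2.
  u² cross terms: 2·(-5)·(3)·∫sin(5x)·cos(3x) dx = -30·(0) = 0.
  So ∫_0^π u² dx = 25*π/2 + 9*π/2 + 0 = 17*π.
  (u')² squared terms: (-25)²·∫cos(5x)² dx = 625·π/2 = 625*π/2;  (-9)²·∫sin(3x)² dx = 81·π/2 = 81*π/2.
  (u')² cross terms: 2·(-25)·(-9)·∫cos(5x)·sin(3x) dx = 450·(0) = 0.
  So ∫_0^π (u')² dx = 625*π/2 + 81*π/2 + 0 = 353*π.
||u||_{H^1}^2 = (17*π) + (353*π) = 370*π.


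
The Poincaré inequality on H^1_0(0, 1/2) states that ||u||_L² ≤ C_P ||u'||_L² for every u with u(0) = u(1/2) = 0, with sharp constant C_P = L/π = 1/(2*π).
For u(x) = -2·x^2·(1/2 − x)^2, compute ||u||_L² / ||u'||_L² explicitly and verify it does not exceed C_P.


||u||_L² / ||u'||_L² = sqrt(3)/12 < C_P = 1/(2*π).

u(x) = -2·x^2·(1/2 − x)^2, so u'(x) = x*(-8*x^2 + 6*x - 1).
u(x) = -2·x^2·(1/2 − x)^2 vanishes at x = 0 and x = 1/2, so u ∈ H^1_0(0, 1/2). Differentiate via the product rule and integrate the resulting polynomials term by term.
  ∫_0^1/2 u² dx = ∫_0^1/2 (4*x^8 - 8*x^7 + 6*x^6 - 2*x^5 + x^4/4) dx. Term by term:
    ∫_0^1/2 4*x^8 dx = 1/1152;  ∫_0^1/2 -8*x^7 dx = -1/256;  ∫_0^1/2 6*x^6 dx = 3/448;
    ∫_0^1/2 -2*x^5 dx = -1/192;  ∫_0^1/2 x^4/4 dx = 1/640.
  Sum: 1/1152 − 1/256 + 3/448 − 1/192 + 1/640 = 1/80640.
  ∫_0^1/2 (u')² dx = ∫_0^1/2 (64*x^6 - 96*x^5 + 52*x^4 - 12*x^3 + x^2) dx. Term by term:
    ∫_0^1/2 64*x^6 dx = 1/14;  ∫_0^1/2 -96*x^5 dx = -1/4;  ∫_0^1/2 52*x^4 dx = 13/40;
    ∫_0^1/2 -12*x^3 dx = -3/16;  ∫_0^1/2 x^2 dx = 1/24.
  Sum: 1/14 − 1/4 + 13/40 − 3/16 + 1/24 = 1/1680.
∫_0^1/2 u² dx = 1/80640, so ||u||_L² = sqrt(35)/1680.
∫_0^1/2 (u')² dx = 1/1680, so ||u'||_L² = sqrt(105)/420.
Ratio ||u||_L² / ||u'||_L² = sqrt(3)/12.
Sharp Poincaré constant on H^1_0(0, 1/2) is C_P = L/π = 1/(2*π), achieved by sin(2*π·x).
A polynomial bump cannot attain the sharp Poincaré constant (only the first sine eigenfunction does), so the ratio is strictly less than C_P, consistent with ||u||_L² ≤ C_P ||u'||_L².


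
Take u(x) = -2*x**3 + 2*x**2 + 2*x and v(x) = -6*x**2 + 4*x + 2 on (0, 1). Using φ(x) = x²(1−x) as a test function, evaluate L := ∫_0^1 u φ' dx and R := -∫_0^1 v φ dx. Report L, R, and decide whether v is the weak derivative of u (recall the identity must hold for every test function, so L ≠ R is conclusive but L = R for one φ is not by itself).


LHS = -1/6, RHS = -1/6. Yes, v = u' weakly.

u(x) = -2*x**3 + 2*x**2 + 2*x, classical derivative u'(x) = -6*x**2 + 4*x + 2.
φ(x) = x²(1−x), so φ'(x) = x*(2 - 3*x).
Note φ(0) = φ(1) = 0, so the boundary term u·φ vanishes.
LHS = ∫_0^1 u(x) φ'(x) dx = ∫_0^1 (6*x^5 - 10*x^4 - 2*x^3 + 4*x^2) dx. Term by term:
  ∫_0^1 6*x^5 dx = 1;  ∫_0^1 -10*x^4 dx = -2;  ∫_0^1 -2*x^3 dx = -1/2;
  ∫_0^1 4*x^2 dx = 4/3.
Sum: 1 − 2 − 1/2 + 4/3 = -1/6.
So LHS = -1/6.
∫_0^1 v(x) φ(x) dx = ∫_0^1 (6*x^5 - 10*x^4 + 2*x^3 + 2*x^2) dx. Term by term:
  ∫_0^1 6*x^5 dx = 1;  ∫_0^1 -10*x^4 dx = -2;  ∫_0^1 2*x^3 dx = 1/2;
  ∫_0^1 2*x^2 dx = 2/3.
Sum: 1 − 2 + 1/2 + 2/3 = 1/6.
So RHS = -∫_0^1 v(x) φ(x) dx = -1/6.
LHS = RHS, so the identity holds for this test φ.
Moreover u is smooth here and v(x) = u'(x) = -6*x**2 + 4*x + 2 pointwise, so the identity holds for every test function. Hence v is the weak derivative of u.


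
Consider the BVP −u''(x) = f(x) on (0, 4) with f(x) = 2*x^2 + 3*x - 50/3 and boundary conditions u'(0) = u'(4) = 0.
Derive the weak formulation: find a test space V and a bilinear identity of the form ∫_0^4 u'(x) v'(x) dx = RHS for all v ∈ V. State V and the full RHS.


V = H^1(0, 4) (no boundary constraint on v; u is determined up to an additive constant); weak form: ∫_0^4 u'v' dx = ∫_0^4 (2*x^2 + 3*x - 50/3) v dx for all v ∈ V.

Multiply both sides by a test function v and integrate from 0 to 4:
  ∫_0^4 −u''(x) v(x) dx = ∫_0^4 f(x) v(x) dx.
Integrate the LHS by parts once:
  ∫_0^4 −u'' v dx = −[u'(x) v(x)]_0^4 + ∫_0^4 u'(x) v'(x) dx.
Thus ∫_0^4 u'(x) v'(x) dx = ∫_0^4 f(x) v(x) dx + [u'(x) v(x)]_0^4.
Choose V so that boundary terms are either known or forced to vanish.
u has homogeneous Neumann: u'(0) = u'(4) = 0. So [u' v]_0^4 = 0·v(4) − 0·v(0) = 0 for any v; take V = H^1(0, 4).
Weak formulation: find u (satisfying any essential BC) such that ∫_0^4 u'(x) v'(x) dx = ∫_0^4 f v dx for all v ∈ V (homogeneous Neumann, so boundary terms vanish).
Substituting f(x) = 2*x^2 + 3*x - 50/3, the right-hand side is ∫_0^4 (2*x^2 + 3*x - 50/3) v dx.
Compatibility check (pure Neumann): taking v ≡ 1 ∈ V gives 0 = ∫_0^4 f dx + (0) − (0), i.e. ∫_0^4 f dx must equal u'(0) − u'(4) = 0. Indeed ∫_0^4 (2*x^2 + 3*x - 50/3) dx = 0, so the data are compatible. The solution is then unique only up to an additive constant (fix it e.g. by requiring ∫_0^4 u dx = 0).


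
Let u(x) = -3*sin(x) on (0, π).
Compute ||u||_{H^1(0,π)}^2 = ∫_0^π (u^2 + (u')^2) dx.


||u||_{H^1(0,π)}^2 = 9*π

u'(x) = -3*cos(x).
Expand u² and (u')² and integrate term by term on (0, π), using: for integers n ≥ 1, ∫_0^π sin²(nx) dx = ∫_0^π cos²(nx) dx = π/2; for n ≠ n', ∫_0^π sin(nx)sin(n'x) dx = ∫_0^π cos(nx)cos(n'x) dx = 0; and by product-to-sum, ∫_0^π sin(nx)cos(n'x) dx = ½∫_0^π [sin((n+n')x) + sin((n−n')x)] dx, which is 0 when n+n' is even and 2n/(n²−n'²) when n+n' is odd (it need not vanish on (0, π)).
  u² squared terms: (-3)²·∫sin(x)² dx = 9·π/2 = 9*π/2.
  So ∫_0^π u² dx = 9*π/2.
  (u')² squared terms: (-3)²·∫cos(x)² dx = 9·π/2 = 9*π/2.
  So ∫_0^π (u')² dx = 9*π/2.
||u||_{H^1}^2 = (9*π/2) + (9*π/2) = 9*π.


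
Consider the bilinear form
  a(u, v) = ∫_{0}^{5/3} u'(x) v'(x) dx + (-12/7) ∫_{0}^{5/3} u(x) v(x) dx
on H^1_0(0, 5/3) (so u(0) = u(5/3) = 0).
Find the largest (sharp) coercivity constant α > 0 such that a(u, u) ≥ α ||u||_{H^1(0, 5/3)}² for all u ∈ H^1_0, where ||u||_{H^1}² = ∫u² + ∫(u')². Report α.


α = 3*(-100 + 21*π^2)/(7*(25 + 9*π^2))

Coercivity of a(·,·) on H^1_0(0, 5/3) means a(u, u) ≥ α ||u||_{H^1}² for every u ∈ H^1_0.
The interval has length L = 5/3, and Poincaré/coercivity depend only on L. Here a(u, u) = ∫(u')² + (-12/7)·∫u².
Here c = -12/7 < 0 with |c| < (π/L)² = 9*π^2/25, so coercivity still holds. The condition a(u,u) ≥ α||u||_{H^1}² reads (1−α)∫(u')² ≥ (α−c)∫u². Any admissible α is ≤ 1 (rapidly oscillating u have ∫u²/∫(u')² → 0), and α = 1 would force 0 ≥ (1−c)∫u², impossible since c < 1; so 1−α > 0. By the sharp Poincaré inequality on H^1_0 of an interval of length L, ∫(u')² ≥ (π/L)²∫u² with equality for the first sine mode sin(π(x−x₀)/L) (x₀ the left endpoint), so the inequality holds for all u iff (1−α)(π/L)² ≥ α − c, i.e. α ≤ ((π/L)² + c)/((π/L)² + 1) = (1 + c(L/π)²)/(1 + (L/π)²). (Direct route, valid since c ≤ 0: Poincaré gives c∫u² ≥ c(L/π)²∫(u')², so a(u,u) ≥ (1 + c(L/π)²)∫(u')², while ||u||_{H^1}² ≤ (1 + (L/π)²)∫(u')²; dividing yields the same α.) With (π/L)² = 9*π^2/25 and c = -12/7, the largest admissible constant is α = ((π/L)² + c)/((π/L)² + 1).
Simplifying, α = 3*(-100 + 21*π^2)/(7*(25 + 9*π^2)).


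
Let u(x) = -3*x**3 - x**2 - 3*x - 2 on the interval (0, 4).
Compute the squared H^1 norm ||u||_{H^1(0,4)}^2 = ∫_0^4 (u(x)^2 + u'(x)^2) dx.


||u||_{H^1}^2 = 1067972/21

The H^1 norm (squared) on an interval (0, L) is
  ||u||_{H^1}^2 = ∫_0^L u(x)^2 dx + ∫_0^L u'(x)^2 dx.
Compute u'(x) = -9*x**2 - 2*x - 3.
Then u(x)^2 = 9*x**6 + 6*x**5 + 19*x**4 + 18*x**3 + 13*x**2 + 12*x + 4 and u'(x)^2 = 81*x**4 + 36*x**3 + 58*x**2 + 12*x + 9.
Integrate each monomial from 0 to 4 using ∫_0^4 c·x^n dx = c·4^(n+1)/(n+1):
  ∫_0^4 u(x)^2 dx = ∫_0^4 (9*x^6 + 6*x^5 + 19*x^4 + 18*x^3 + 13*x^2 + 12*x + 4) dx. Term by term:
    ∫_0^4 9*x^6 dx = 147456/7;  ∫_0^4 6*x^5 dx = 4096;  ∫_0^4 19*x^4 dx = 19456/5;
    ∫_0^4 18*x^3 dx = 1152;  ∫_0^4 13*x^2 dx = 832/3;  ∫_0^4 12*x dx = 96;
    ∫_0^4 4 dx = 16.
  Sum: 147456/7 + 4096 + 19456/5 + 1152 + 832/3 + 96 + 16 = 3212336/105.
  ∫_0^4 u'(x)^2 dx = ∫_0^4 (81*x^4 + 36*x^3 + 58*x^2 + 12*x + 9) dx. Term by term:
    ∫_0^4 81*x^4 dx = 82944/5;  ∫_0^4 36*x^3 dx = 2304;  ∫_0^4 58*x^2 dx = 3712/3;
    ∫_0^4 12*x dx = 96;  ∫_0^4 9 dx = 36.
  Sum: 82944/5 + 2304 + 3712/3 + 96 + 36 = 303932/15.
Adding: ||u||_{H^1}^2 = 3212336/105 + 303932/15 = 1067972/21.


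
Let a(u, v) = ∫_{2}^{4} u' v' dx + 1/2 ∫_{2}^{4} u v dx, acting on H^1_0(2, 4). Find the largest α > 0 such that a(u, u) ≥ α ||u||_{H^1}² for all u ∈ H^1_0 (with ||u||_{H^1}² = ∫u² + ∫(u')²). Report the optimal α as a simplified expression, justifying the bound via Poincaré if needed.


α = (2 + π^2)/(4 + π^2)

Coercivity of a(·,·) on H^1_0(2, 4) means a(u, u) ≥ α ||u||_{H^1}² for every u ∈ H^1_0.
The interval has length L = 2, and Poincaré/coercivity depend only on L. Here a(u, u) = ∫(u')² + (1/2)·∫u².
Here 0 < c = 1/2 < 1. The condition a(u,u) ≥ α||u||_{H^1}² reads (1−α)∫(u')² ≥ (α−c)∫u². Any admissible α is ≤ 1 (rapidly oscillating u have ∫u²/∫(u')² → 0), and α = 1 would force 0 ≥ (1−c)∫u², impossible since c < 1; so 1−α > 0. By the sharp Poincaré inequality on H^1_0 of an interval of length L, ∫(u')² ≥ (π/L)²∫u² with equality for the first sine mode sin(π(x−x₀)/L) (x₀ the left endpoint), so the inequality holds for all u iff (1−α)(π/L)² ≥ α − c, i.e. α ≤ ((π/L)² + c)/((π/L)² + 1) = (1 + c(L/π)²)/(1 + (L/π)²). With (π/L)² = π^2/4 and c = 1/2, the largest admissible constant is α = ((π/L)² + c)/((π/L)² + 1).
Simplifying, α = (2 + π^2)/(4 + π^2).


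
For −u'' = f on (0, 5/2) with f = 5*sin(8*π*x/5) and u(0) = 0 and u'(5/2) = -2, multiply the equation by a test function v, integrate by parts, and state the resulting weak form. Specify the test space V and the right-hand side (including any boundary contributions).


V = {v ∈ H^1(0, 5/2) : v(0) = 0} (test functions vanish at x = 0 where u is specified); weak form: ∫_0^5/2 u'v' dx = ∫_0^5/2 (5*sin(8*π*x/5)) v dx − 2·v(5/2) for all v ∈ V.

Multiply both sides by a test function v and integrate from 0 to 5/2:
  ∫_0^5/2 −u''(x) v(x) dx = ∫_0^5/2 f(x) v(x) dx.
Integrate the LHS by parts once:
  ∫_0^5/2 −u'' v dx = −[u'(x) v(x)]_0^5/2 + ∫_0^5/2 u'(x) v'(x) dx.
Thus ∫_0^5/2 u'(x) v'(x) dx = ∫_0^5/2 f(x) v(x) dx + [u'(x) v(x)]_0^5/2.
Choose V so that boundary terms are either known or forced to vanish.
Mixed BC: u(0) = 0 (Dirichlet) and u'(5/2) = -2 (Neumann). Define V = {v ∈ H^1(0, 5/2) : v(0) = 0}. Then [u' v]_0^5/2 = u'(5/2)·v(5/2) − u'(0)·0 = − 2·v(5/2).
Weak formulation: find u (satisfying any essential BC) such that ∫_0^5/2 u'(x) v'(x) dx = ∫_0^5/2 f v dx − 2·v(5/2) for all v ∈ V (Dirichlet at 0 absorbed into V; Neumann datum at x = 5/2 contributes the boundary term).
Substituting f(x) = 5*sin(8*π*x/5), the right-hand side is ∫_0^5/2 (5*sin(8*π*x/5)) v dx − 2·v(5/2).


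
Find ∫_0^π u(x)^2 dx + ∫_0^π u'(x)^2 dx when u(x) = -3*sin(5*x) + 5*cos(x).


||u||_{H^1(0,π)}^2 = 142*π

u'(x) = -5*sin(x) - 15*cos(5*x).
Expand u² and (u')² and integrate term by term on (0, π), using: for integers n ≥ 1, ∫_0^π sin²(nx) dx = ∫_0^π cos²(nx) dx = π/2; for n ≠ n', ∫_0^π sin(nx)sin(n'x) dx = ∫_0^π cos(nx)cos(n'x) dx = 0; and by product-to-sum, ∫_0^π sin(nx)cos(n'x) dx = ½∫_0^π [sin((n+n')x) + sin((n−n')x)] dx, which is 0 when n+n' is even and 2n/(n²−n'²) when n+n' is odd (it need not vanish on (0, π)).
  u² squared terms: (-3)²·∫sin(5x)² dx = 9·π/2 = 9*π/2;  (5)²·∫cos(x)² dx = 25·π/2 = 25*π/2.
  u² cross terms: 2·(-3)·(5)·∫sin(5x)·cos(x) dx = -30·(0) = 0.
  So ∫_0^π u² dx = 9*π/2 + 25*π/2 + 0 = 17*π.
  (u')² squared terms: (-15)²·∫cos(5x)² dx = 225·π/2 = 225*π/2;  (-5)²·∫sin(x)² dx = 25·π/2 = 25*π/2.
  (u')² cross terms: 2·(-15)·(-5)·∫cos(5x)·sin(x) dx = 150·(0) = 0.
  So ∫_0^π (u')² dx = 225*π/2 + 25*π/2 + 0 = 125*π.
||u||_{H^1}^2 = (17*π) + (125*π) = 142*π.


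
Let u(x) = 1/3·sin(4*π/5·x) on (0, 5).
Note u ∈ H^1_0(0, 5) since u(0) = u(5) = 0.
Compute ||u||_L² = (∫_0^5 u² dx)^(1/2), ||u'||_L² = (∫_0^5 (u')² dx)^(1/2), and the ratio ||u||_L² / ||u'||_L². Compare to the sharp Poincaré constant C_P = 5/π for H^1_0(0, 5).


||u||_L² / ||u'||_L² = 5/(4*π) < C_P = 5/π.

u(x) = 1/3·sin(4*π/5·x), so u'(x) = 4*π*cos(4*π*x/5)/15.
Writing u(x) = A·sin(kπx/L) with A = 1/3 and k = 4, use ∫_0^L sin²(kπx/L) dx = L/2 and ∫_0^L cos²(kπx/L) dx = L/2.
u² = 1/9·sin²(4*π/5·x) and (u')² = 16*π^2/225·cos²(4*π/5·x), and each of sin², cos² integrates to L/2 = 5/2 over (0, 5).
∫_0^5 u² dx = 5/18, so ||u||_L² = sqrt(10)/6.
∫_0^5 (u')² dx = 8*π^2/45, so ||u'||_L² = 2*sqrt(10)*π/15.
Ratio ||u||_L² / ||u'||_L² = 5/(4*π).
Sharp Poincaré constant on H^1_0(0, 5) is C_P = L/π = 5/π, achieved by sin(π/5·x).
This is the k = 4 harmonic; the ratio L/(kπ) is strictly less than C_P = L/π, consistent with the sharp inequality ||u||_L² ≤ C_P ||u'||_L².


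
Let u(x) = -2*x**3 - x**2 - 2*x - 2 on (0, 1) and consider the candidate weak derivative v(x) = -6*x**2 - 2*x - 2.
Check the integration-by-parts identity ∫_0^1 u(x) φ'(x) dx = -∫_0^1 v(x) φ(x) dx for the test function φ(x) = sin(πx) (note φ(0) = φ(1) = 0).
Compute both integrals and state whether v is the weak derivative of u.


LHS = -24/π^3 + 12/π, RHS = -24/π^3 + 12/π. Yes, v = u' weakly.

u(x) = -2*x**3 - x**2 - 2*x - 2, classical derivative u'(x) = -6*x**2 - 2*x - 2.
φ(x) = sin(πx), so φ'(x) = π*cos(π*x).
Note φ(0) = φ(1) = 0, so the boundary term u·φ vanishes.
LHS = ∫_0^1 u(x) φ'(x) dx = ∫_0^1 (-2*π*x^3*cos(π*x) - π*x^2*cos(π*x) - 2*π*x*cos(π*x) - 2*π*cos(π*x)) dx. Term by term:
  ∫_0^1 -2*π*cos(π*x) dx = 0;  ∫_0^1 -π*x^2*cos(π*x) dx = 2/π;  ∫_0^1 -2*π*x*cos(π*x) dx = 4/π;
  ∫_0^1 -2*π*x^3*cos(π*x) dx = -24/π^3 + 6/π.
Sum: 0 + 2/π + 4/π + -24/π^3 + 6/π = -24/π^3 + 12/π.
So LHS = -24/π^3 + 12/π.
∫_0^1 v(x) φ(x) dx = ∫_0^1 (-6*x^2*sin(π*x) - 2*x*sin(π*x) - 2*sin(π*x)) dx. Term by term:
  ∫_0^1 -2*sin(π*x) dx = -4/π;  ∫_0^1 -6*x^2*sin(π*x) dx = -6/π + 24/π^3;  ∫_0^1 -2*x*sin(π*x) dx = -2/π.
Sum: -4/π + -6/π + 24/π^3 − 2/π = -12/π + 24/π^3.
So RHS = -∫_0^1 v(x) φ(x) dx = -24/π^3 + 12/π.
LHS = RHS, so the identity holds for this test φ.
Moreover u is smooth here and v(x) = u'(x) = -6*x**2 - 2*x - 2 pointwise, so the identity holds for every test function. Hence v is the weak derivative of u.


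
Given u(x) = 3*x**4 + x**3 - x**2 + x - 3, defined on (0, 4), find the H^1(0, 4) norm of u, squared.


||u||_{H^1}^2 = 71193944/105

The H^1 norm (squared) on an interval (0, L) is
  ||u||_{H^1}^2 = ∫_0^L u(x)^2 dx + ∫_0^L u'(x)^2 dx.
Compute u'(x) = 12*x**3 + 3*x**2 - 2*x + 1.
Then u(x)^2 = 9*x**8 + 6*x**7 - 5*x**6 + 4*x**5 - 15*x**4 - 8*x**3 + 7*x**2 - 6*x + 9 and u'(x)^2 = 144*x**6 + 72*x**5 - 39*x**4 + 12*x**3 + 10*x**2 - 4*x + 1.
Integrate each monomial from 0 to 4 using ∫_0^4 c·x^n dx = c·4^(n+1)/(n+1):
  ∫_0^4 u(x)^2 dx = ∫_0^4 (9*x^8 + 6*x^7 - 5*x^6 + 4*x^5 - 15*x^4 - 8*x^3 + 7*x^2 - 6*x + 9) dx. Term by term:
    ∫_0^4 9*x^8 dx = 262144;  ∫_0^4 6*x^7 dx = 49152;  ∫_0^4 -5*x^6 dx = -81920/7;
    ∫_0^4 4*x^5 dx = 8192/3;  ∫_0^4 -15*x^4 dx = -3072;  ∫_0^4 -8*x^3 dx = -512;
    ∫_0^4 7*x^2 dx = 448/3;  ∫_0^4 -6*x dx = -48;  ∫_0^4 9 dx = 36.
  Sum: 262144 + 49152 − 81920/7 + 8192/3 − 3072 − 512 + 448/3 − 48 + 36 = 2092140/7.
  ∫_0^4 u'(x)^2 dx = ∫_0^4 (144*x^6 + 72*x^5 - 39*x^4 + 12*x^3 + 10*x^2 - 4*x + 1) dx. Term by term:
    ∫_0^4 144*x^6 dx = 2359296/7;  ∫_0^4 72*x^5 dx = 49152;  ∫_0^4 -39*x^4 dx = -39936/5;
    ∫_0^4 12*x^3 dx = 768;  ∫_0^4 10*x^2 dx = 640/3;  ∫_0^4 -4*x dx = -32;
    ∫_0^4 1 dx = 4.
  Sum: 2359296/7 + 49152 − 39936/5 + 768 + 640/3 − 32 + 4 = 39811844/105.
Adding: ||u||_{H^1}^2 = 2092140/7 + 39811844/105 = 71193944/105.


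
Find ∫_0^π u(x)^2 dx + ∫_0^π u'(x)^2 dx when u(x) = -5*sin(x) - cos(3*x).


||u||_{H^1(0,π)}^2 = 30*π

u'(x) = 3*sin(3*x) - 5*cos(x).
Expand u² and (u')² and integrate term by term on (0, π), using: for integers n ≥ 1, ∫_0^π sin²(nx) dx = ∫_0^π cos²(nx) dx = π/2; for n ≠ n', ∫_0^π sin(nx)sin(n'x) dx = ∫_0^π cos(nx)cos(n'x) dx = 0; and by product-to-sum, ∫_0^π sin(nx)cos(n'x) dx = ½∫_0^π [sin((n+n')x) + sin((n−n')x)] dx, which is 0 when n+n' is even and 2n/(n²−n'²) when n+n' is odd (it need not vanish on (0, π)).
  u² squared terms: (-1)²·∫cos(3x)² dx = 1·π/2 = π/2;  (-5)²·∫sin(x)² dx = 25·π/2 = 25*π/2.
  u² cross terms: 2·(-1)·(-5)·∫cos(3x)·sin(x) dx = 10·(0) = 0.
  So ∫_0^π u² dx = π/2 + 25*π/2 + 0 = 13*π.
  (u')² squared terms: (-5)²·∫cos(x)² dx = 25·π/2 = 25*π/2;  (3)²·∫sin(3x)² dx = 9·π/2 = 9*π/2.
  (u')² cross terms: 2·(-5)·(3)·∫cos(x)·sin(3x) dx = -30·(0) = 0.
  So ∫_0^π (u')² dx = 25*π/2 + 9*π/2 + 0 = 17*π.
||u||_{H^1}^2 = (13*π) + (17*π) = 30*π.


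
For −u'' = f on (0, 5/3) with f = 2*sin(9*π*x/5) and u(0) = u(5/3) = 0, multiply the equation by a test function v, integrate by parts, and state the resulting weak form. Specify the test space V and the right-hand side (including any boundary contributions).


V = H^1_0(0, 5/3) (so v(0) = v(5/3) = 0); weak form: ∫_0^5/3 u'v' dx = ∫_0^5/3 (2*sin(9*π*x/5)) v dx for all v ∈ V.

Multiply both sides by a test function v and integrate from 0 to 5/3:
  ∫_0^5/3 −u''(x) v(x) dx = ∫_0^5/3 f(x) v(x) dx.
Integrate the LHS by parts once:
  ∫_0^5/3 −u'' v dx = −[u'(x) v(x)]_0^5/3 + ∫_0^5/3 u'(x) v'(x) dx.
Thus ∫_0^5/3 u'(x) v'(x) dx = ∫_0^5/3 f(x) v(x) dx + [u'(x) v(x)]_0^5/3.
Choose V so that boundary terms are either known or forced to vanish.
u is Dirichlet: u(0) = u(5/3) = 0. Let V = H^1_0(0, 5/3); then v(0) = v(5/3) = 0, and [u' v]_0^5/3 = 0.
Weak formulation: find u (satisfying any essential BC) such that ∫_0^5/3 u'(x) v'(x) dx = ∫_0^5/3 f v dx for all v ∈ V.
Substituting f(x) = 2*sin(9*π*x/5), the right-hand side is ∫_0^5/3 (2*sin(9*π*x/5)) v dx.


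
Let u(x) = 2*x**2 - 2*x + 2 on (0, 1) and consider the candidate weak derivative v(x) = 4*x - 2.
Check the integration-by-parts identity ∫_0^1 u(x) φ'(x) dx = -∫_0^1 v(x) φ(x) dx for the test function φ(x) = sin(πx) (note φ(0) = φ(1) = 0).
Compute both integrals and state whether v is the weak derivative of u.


LHS = 0, RHS = 0. Yes, v = u' weakly.

u(x) = 2*x**2 - 2*x + 2, classical derivative u'(x) = 4*x - 2.
φ(x) = sin(πx), so φ'(x) = π*cos(π*x).
Note φ(0) = φ(1) = 0, so the boundary term u·φ vanishes.
LHS = ∫_0^1 u(x) φ'(x) dx = ∫_0^1 (2*π*x^2*cos(π*x) - 2*π*x*cos(π*x) + 2*π*cos(π*x)) dx. Term by term:
  ∫_0^1 2*π*cos(π*x) dx = 0;  ∫_0^1 -2*π*x*cos(π*x) dx = 4/π;  ∫_0^1 2*π*x^2*cos(π*x) dx = -4/π.
Sum: 0 + 4/π − 4/π = 0.
So LHS = 0.
∫_0^1 v(x) φ(x) dx = ∫_0^1 (4*x*sin(π*x) - 2*sin(π*x)) dx. Term by term:
  ∫_0^1 -2*sin(π*x) dx = -4/π;  ∫_0^1 4*x*sin(π*x) dx = 4/π.
Sum: -4/π + 4/π = 0.
So RHS = -∫_0^1 v(x) φ(x) dx = 0.
LHS = RHS, so the identity holds for this test φ.
Moreover u is smooth here and v(x) = u'(x) = 4*x - 2 pointwise, so the identity holds for every test function. Hence v is the weak derivative of u.


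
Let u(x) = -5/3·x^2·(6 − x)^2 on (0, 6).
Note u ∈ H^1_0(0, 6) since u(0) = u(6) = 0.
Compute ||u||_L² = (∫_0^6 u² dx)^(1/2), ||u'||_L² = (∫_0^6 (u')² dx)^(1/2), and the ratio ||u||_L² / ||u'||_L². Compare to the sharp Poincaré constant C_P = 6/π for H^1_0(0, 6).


||u||_L² / ||u'||_L² = sqrt(3) < C_P = 6/π.

u(x) = -5/3·x^2·(6 − x)^2, so u'(x) = 20*x*(-x^2 + 9*x - 18)/3.
u(x) = -5/3·x^2·(6 − x)^2 vanishes at x = 0 and x = 6, so u ∈ H^1_0(0, 6). Differentiate via the product rule and integrate the resulting polynomials term by term.
  ∫_0^6 u² dx = ∫_0^6 (25*x^8/9 - 200*x^7/3 + 600*x^6 - 2400*x^5 + 3600*x^4) dx. Term by term:
    ∫_0^6 25*x^8/9 dx = 3110400;  ∫_0^6 -200*x^7/3 dx = -13996800;  ∫_0^6 600*x^6 dx = 167961600/7;
    ∫_0^6 -2400*x^5 dx = -18662400;  ∫_0^6 3600*x^4 dx = 5598720.
  Sum: 3110400 − 13996800 + 167961600/7 − 18662400 + 5598720 = 311040/7.
  ∫_0^6 (u')² dx = ∫_0^6 (400*x^6/9 - 800*x^5 + 5200*x^4 - 14400*x^3 + 14400*x^2) dx. Term by term:
    ∫_0^6 400*x^6/9 dx = 12441600/7;  ∫_0^6 -800*x^5 dx = -6220800;  ∫_0^6 5200*x^4 dx = 8087040;
    ∫_0^6 -14400*x^3 dx = -4665600;  ∫_0^6 14400*x^2 dx = 1036800.
  Sum: 12441600/7 − 6220800 + 8087040 − 4665600 + 1036800 = 103680/7.
∫_0^6 u² dx = 311040/7, so ||u||_L² = 144*sqrt(105)/7.
∫_0^6 (u')² dx = 103680/7, so ||u'||_L² = 144*sqrt(35)/7.
Ratio ||u||_L² / ||u'||_L² = sqrt(3).
Sharp Poincaré constant on H^1_0(0, 6) is C_P = L/π = 6/π, achieved by sin(π/6·x).
A polynomial bump cannot attain the sharp Poincaré constant (only the first sine eigenfunction does), so the ratio is strictly less than C_P, consistent with ||u||_L² ≤ C_P ||u'||_L².


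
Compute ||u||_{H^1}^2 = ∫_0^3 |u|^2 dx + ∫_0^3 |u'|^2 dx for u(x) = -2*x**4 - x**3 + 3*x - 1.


||u||_{H^1}^2 = 1261437/35

The H^1 norm (squared) on an interval (0, L) is
  ||u||_{H^1}^2 = ∫_0^L u(x)^2 dx + ∫_0^L u'(x)^2 dx.
Compute u'(x) = -8*x**3 - 3*x**2 + 3.
Then u(x)^2 = 4*x**8 + 4*x**7 + x**6 - 12*x**5 - 2*x**4 + 2*x**3 + 9*x**2 - 6*x + 1 and u'(x)^2 = 64*x**6 + 48*x**5 + 9*x**4 - 48*x**3 - 18*x**2 + 9.
Integrate each monomial from 0 to 3 using ∫_0^3 c·x^n dx = c·3^(n+1)/(n+1):
  ∫_0^3 u(x)^2 dx = ∫_0^3 (4*x^8 + 4*x^7 + x^6 - 12*x^5 - 2*x^4 + 2*x^3 + 9*x^2 - 6*x + 1) dx. Term by term:
    ∫_0^3 4*x^8 dx = 8748;  ∫_0^3 4*x^7 dx = 6561/2;  ∫_0^3 x^6 dx = 2187/7;
    ∫_0^3 -12*x^5 dx = -1458;  ∫_0^3 -2*x^4 dx = -486/5;  ∫_0^3 2*x^3 dx = 81/2;
    ∫_0^3 9*x^2 dx = 81;  ∫_0^3 -6*x dx = -27;  ∫_0^3 1 dx = 3.
  Sum: 8748 + 6561/2 + 2187/7 − 1458 − 486/5 + 81/2 + 81 − 27 + 3 = 380913/35.
  ∫_0^3 u'(x)^2 dx = ∫_0^3 (64*x^6 + 48*x^5 + 9*x^4 - 48*x^3 - 18*x^2 + 9) dx. Term by term:
    ∫_0^3 64*x^6 dx = 139968/7;  ∫_0^3 48*x^5 dx = 5832;  ∫_0^3 9*x^4 dx = 2187/5;
    ∫_0^3 -48*x^3 dx = -972;  ∫_0^3 -18*x^2 dx = -162;  ∫_0^3 9 dx = 27.
  Sum: 139968/7 + 5832 + 2187/5 − 972 − 162 + 27 = 880524/35.
Adding: ||u||_{H^1}^2 = 380913/35 + 880524/35 = 1261437/35.


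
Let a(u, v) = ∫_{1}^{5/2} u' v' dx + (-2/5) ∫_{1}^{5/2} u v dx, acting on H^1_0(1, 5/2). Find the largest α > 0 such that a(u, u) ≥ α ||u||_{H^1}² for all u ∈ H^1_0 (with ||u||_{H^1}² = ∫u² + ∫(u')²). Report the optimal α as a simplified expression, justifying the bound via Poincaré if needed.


α = 2*(-9 + 10*π^2)/(5*(9 + 4*π^2))

Coercivity of a(·,·) on H^1_0(1, 5/2) means a(u, u) ≥ α ||u||_{H^1}² for every u ∈ H^1_0.
The interval has length L = 3/2, and Poincaré/coercivity depend only on L. Here a(u, u) = ∫(u')² + (-2/5)·∫u².
Here c = -2/5 < 0 with |c| < (π/L)² = 4*π^2/9, so coercivity still holds. The condition a(u,u) ≥ α||u||_{H^1}² reads (1−α)∫(u')² ≥ (α−c)∫u². Any admissible α is ≤ 1 (rapidly oscillating u have ∫u²/∫(u')² → 0), and α = 1 would force 0 ≥ (1−c)∫u², impossible since c < 1; so 1−α > 0. By the sharp Poincaré inequality on H^1_0 of an interval of length L, ∫(u')² ≥ (π/L)²∫u² with equality for the first sine mode sin(π(x−x₀)/L) (x₀ the left endpoint), so the inequality holds for all u iff (1−α)(π/L)² ≥ α − c, i.e. α ≤ ((π/L)² + c)/((π/L)² + 1) = (1 + c(L/π)²)/(1 + (L/π)²). (Direct route, valid since c ≤ 0: Poincaré gives c∫u² ≥ c(L/π)²∫(u')², so a(u,u) ≥ (1 + c(L/π)²)∫(u')², while ||u||_{H^1}² ≤ (1 + (L/π)²)∫(u')²; dividing yields the same α.) With (π/L)² = 4*π^2/9 and c = -2/5, the largest admissible constant is α = ((π/L)² + c)/((π/L)² + 1).
Simplifying, α = 2*(-9 + 10*π^2)/(5*(9 + 4*π^2)).


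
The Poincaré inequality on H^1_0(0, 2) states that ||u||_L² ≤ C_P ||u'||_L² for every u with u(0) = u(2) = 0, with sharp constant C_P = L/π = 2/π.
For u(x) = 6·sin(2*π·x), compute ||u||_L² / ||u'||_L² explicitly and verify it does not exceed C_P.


||u||_L² / ||u'||_L² = 1/(2*π) < C_P = 2/π.

u(x) = 6·sin(2*π·x), so u'(x) = 12*π*cos(2*π*x).
Writing u(x) = A·sin(kπx/L) with A = 6 and k = 4, use ∫_0^L sin²(kπx/L) dx = L/2 and ∫_0^L cos²(kπx/L) dx = L/2.
u² = 36·sin²(2*π·x) and (u')² = 144*π^2·cos²(2*π·x), and each of sin², cos² integrates to L/2 = 1 over (0, 2).
∫_0^2 u² dx = 36, so ||u||_L² = 6.
∫_0^2 (u')² dx = 144*π^2, so ||u'||_L² = 12*π.
Ratio ||u||_L² / ||u'||_L² = 1/(2*π).
Sharp Poincaré constant on H^1_0(0, 2) is C_P = L/π = 2/π, achieved by sin(π/2·x).
This is the k = 4 harmonic; the ratio L/(kπ) is strictly less than C_P = L/π, consistent with the sharp inequality ||u||_L² ≤ C_P ||u'||_L².


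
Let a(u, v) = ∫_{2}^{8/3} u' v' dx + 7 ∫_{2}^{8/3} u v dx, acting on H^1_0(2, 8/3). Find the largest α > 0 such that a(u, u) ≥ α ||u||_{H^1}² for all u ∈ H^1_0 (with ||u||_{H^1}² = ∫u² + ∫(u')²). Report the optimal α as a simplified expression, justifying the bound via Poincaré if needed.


α = 1

Coercivity of a(·,·) on H^1_0(2, 8/3) means a(u, u) ≥ α ||u||_{H^1}² for every u ∈ H^1_0.
The interval has length L = 2/3, and Poincaré/coercivity depend only on L. Here a(u, u) = ∫(u')² + (7)·∫u².
Here c = 7 ≥ 1, so a(u,u) = ∫(u')² + c∫u² ≥ ∫(u')² + ∫u² = ||u||_{H^1}², i.e. α = 1 works. No larger α is possible: a(u,u) ≥ α||u||_{H^1}² means (1−α)∫(u')² ≥ (α−c)∫u², and for the modes u_n = sin(nπ(x−x₀)/L) (x₀ the left endpoint) one has ∫u_n²/∫(u_n')² = (L/(nπ))² → 0, so a(u_n,u_n)/||u_n||_{H^1}² → 1. Hence the optimal constant is α = 1.
Therefore α = 1.


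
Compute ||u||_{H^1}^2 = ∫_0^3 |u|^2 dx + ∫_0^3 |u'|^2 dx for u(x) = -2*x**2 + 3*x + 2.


||u||_{H^1}^2 = 447/5

The H^1 norm (squared) on an interval (0, L) is
  ||u||_{H^1}^2 = ∫_0^L u(x)^2 dx + ∫_0^L u'(x)^2 dx.
Compute u'(x) = 3 - 4*x.
Then u(x)^2 = 4*x**4 - 12*x**3 + x**2 + 12*x + 4 and u'(x)^2 = 16*x**2 - 24*x + 9.
Integrate each monomial from 0 to 3 using ∫_0^3 c·x^n dx = c·3^(n+1)/(n+1):
  ∫_0^3 u(x)^2 dx = ∫_0^3 (4*x^4 - 12*x^3 + x^2 + 12*x + 4) dx. Term by term:
    ∫_0^3 4*x^4 dx = 972/5;  ∫_0^3 -12*x^3 dx = -243;  ∫_0^3 x^2 dx = 9;
    ∫_0^3 12*x dx = 54;  ∫_0^3 4 dx = 12.
  Sum: 972/5 − 243 + 9 + 54 + 12 = 132/5.
  ∫_0^3 u'(x)^2 dx = ∫_0^3 (16*x^2 - 24*x + 9) dx. Term by term:
    ∫_0^3 16*x^2 dx = 144;  ∫_0^3 -24*x dx = -108;  ∫_0^3 9 dx = 27.
  Sum: 144 − 108 + 27 = 63.
Adding: ||u||_{H^1}^2 = 132/5 + 63 = 447/5.


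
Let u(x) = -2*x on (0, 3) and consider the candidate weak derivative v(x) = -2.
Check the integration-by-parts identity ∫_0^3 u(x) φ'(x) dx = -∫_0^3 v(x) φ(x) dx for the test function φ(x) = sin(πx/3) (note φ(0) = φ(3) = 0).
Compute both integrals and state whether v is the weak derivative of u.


LHS = 12/π, RHS = 12/π. Yes, v = u' weakly.

u(x) = -2*x, classical derivative u'(x) = -2.
φ(x) = sin(πx/3), so φ'(x) = π*cos(π*x/3)/3.
Note φ(0) = φ(3) = 0, so the boundary term u·φ vanishes.
LHS = ∫_0^3 u(x) φ'(x) dx = ∫_0^3 (-2*π*x*cos(π*x/3)/3) dx. Term by term:
  ∫_0^3 -2*π*x*cos(π*x/3)/3 dx = 12/π.
So LHS = 12/π.
∫_0^3 v(x) φ(x) dx = ∫_0^3 (-2*sin(π*x/3)) dx. Term by term:
  ∫_0^3 -2*sin(π*x/3) dx = -12/π.
So RHS = -∫_0^3 v(x) φ(x) dx = 12/π.
LHS = RHS, so the identity holds for this test φ.
Moreover u is smooth here and v(x) = u'(x) = -2 pointwise, so the identity holds for every test function. Hence v is the weak derivative of u.


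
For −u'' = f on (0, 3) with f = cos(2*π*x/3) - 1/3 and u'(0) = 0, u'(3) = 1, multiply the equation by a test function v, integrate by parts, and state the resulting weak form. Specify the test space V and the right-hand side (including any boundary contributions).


V = H^1(0, 3) (v unrestricted at boundary; u is determined up to an additive constant); weak form: ∫_0^3 u'v' dx = ∫_0^3 (cos(2*π*x/3) - 1/3) v dx + v(3) for all v ∈ V.

Multiply both sides by a test function v and integrate from 0 to 3:
  ∫_0^3 −u''(x) v(x) dx = ∫_0^3 f(x) v(x) dx.
Integrate the LHS by parts once:
  ∫_0^3 −u'' v dx = −[u'(x) v(x)]_0^3 + ∫_0^3 u'(x) v'(x) dx.
Thus ∫_0^3 u'(x) v'(x) dx = ∫_0^3 f(x) v(x) dx + [u'(x) v(x)]_0^3.
Choose V so that boundary terms are either known or forced to vanish.
u has inhomogeneous Neumann u'(0) = 0, u'(3) = 1. [u' v]_0^3 = (1)·v(3) − (0)·v(0) = v(3). Take V = H^1(0, 3); boundary term becomes part of RHS.
Weak formulation: find u (satisfying any essential BC) such that ∫_0^3 u'(x) v'(x) dx = ∫_0^3 f v dx + v(3) for all v ∈ V (Neumann data are natural BCs: they enter the RHS as boundary terms).
Substituting f(x) = cos(2*π*x/3) - 1/3, the right-hand side is ∫_0^3 (cos(2*π*x/3) - 1/3) v dx + v(3).
Compatibility check (pure Neumann): taking v ≡ 1 ∈ V gives 0 = ∫_0^3 f dx + (1) − (0), i.e. ∫_0^3 f dx must equal u'(0) − u'(3) = -1. Indeed ∫_0^3 (cos(2*π*x/3) - 1/3) dx = -1, so the data are compatible. The solution is then unique only up to an additive constant (fix it e.g. by requiring ∫_0^3 u dx = 0).


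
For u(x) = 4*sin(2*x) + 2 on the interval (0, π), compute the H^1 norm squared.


||u||_{H^1(0,π)}^2 = 44*π

u'(x) = 8*cos(2*x).
Expand u² and (u')² and integrate term by term on (0, π), using: for integers n ≥ 1, ∫_0^π sin²(nx) dx = ∫_0^π cos²(nx) dx = π/2; for n ≠ n', ∫_0^π sin(nx)sin(n'x) dx = ∫_0^π cos(nx)cos(n'x) dx = 0; and by product-to-sum, ∫_0^π sin(nx)cos(n'x) dx = ½∫_0^π [sin((n+n')x) + sin((n−n')x)] dx, which is 0 when n+n' is even and 2n/(n²−n'²) when n+n' is odd (it need not vanish on (0, π)). For the constant mode: ∫_0^π 1 dx = π, ∫_0^π cos(nx) dx = 0, ∫_0^π sin(nx) dx = (1−(−1)^n)/n.
  u² squared terms: (2)²·∫1 dx = 4·π = 4*π;  (4)²·∫sin(2x)² dx = 16·π/2 = 8*π.
  u² cross terms: 2·(2)·(4)·∫1·sin(2x) dx = 16·(0) = 0.
  So ∫_0^π u² dx = 4*π + 8*π + 0 = 12*π.
  (u')² squared terms: (8)²·∫cos(2x)² dx = 64·π/2 = 32*π.
  So ∫_0^π (u')² dx = 32*π.
||u||_{H^1}^2 = (12*π) + (32*π) = 44*π.


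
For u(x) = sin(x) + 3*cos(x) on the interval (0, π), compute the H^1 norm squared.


||u||_{H^1(0,π)}^2 = 10*π

u'(x) = -3*sin(x) + cos(x).
Expand u² and (u')² and integrate term by term on (0, π), using: for integers n ≥ 1, ∫_0^π sin²(nx) dx = ∫_0^π cos²(nx) dx = π/2; for n ≠ n', ∫_0^π sin(nx)sin(n'x) dx = ∫_0^π cos(nx)cos(n'x) dx = 0; and by product-to-sum, ∫_0^π sin(nx)cos(n'x) dx = ½∫_0^π [sin((n+n')x) + sin((n−n')x)] dx, which is 0 when n+n' is even and 2n/(n²−n'²) when n+n' is odd (it need not vanish on (0, π)).
  u² squared terms: (3)²·∫cos(x)² dx = 9·π/2 = 9*π/2;  (1)²·∫sin(x)² dx = 1·π/2 = π/2.
  u² cross terms: 2·(3)·(1)·∫cos(x)·sin(x) dx = 6·(0) = 0.
  So ∫_0^π u² dx = 9*π/2 + π/2 + 0 = 5*π.
  (u')² squared terms: (-3)²·∫sin(x)² dx = 9·π/2 = 9*π/2;  (1)²·∫cos(x)² dx = 1·π/2 = π/2.
  (u')² cross terms: 2·(-3)·(1)·∫sin(x)·cos(x) dx = -6·(0) = 0.
  So ∫_0^π (u')² dx = 9*π/2 + π/2 + 0 = 5*π.
||u||_{H^1}^2 = (5*π) + (5*π) = 10*π.


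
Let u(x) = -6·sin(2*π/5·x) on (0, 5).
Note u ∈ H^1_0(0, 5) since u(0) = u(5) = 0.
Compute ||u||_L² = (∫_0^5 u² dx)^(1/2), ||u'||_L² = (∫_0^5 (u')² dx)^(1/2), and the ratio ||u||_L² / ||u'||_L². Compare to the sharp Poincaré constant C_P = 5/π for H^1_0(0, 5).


||u||_L² / ||u'||_L² = 5/(2*π) < C_P = 5/π.

u(x) = -6·sin(2*π/5·x), so u'(x) = -12*π*cos(2*π*x/5)/5.
Writing u(x) = A·sin(kπx/L) with A = -6 and k = 2, use ∫_0^L sin²(kπx/L) dx = L/2 and ∫_0^L cos²(kπx/L) dx = L/2.
u² = 36·sin²(2*π/5·x) and (u')² = 144*π^2/25·cos²(2*π/5·x), and each of sin², cos² integrates to L/2 = 5/2 over (0, 5).
∫_0^5 u² dx = 90, so ||u||_L² = 3*sqrt(10).
∫_0^5 (u')² dx = 72*π^2/5, so ||u'||_L² = 6*sqrt(10)*π/5.
Ratio ||u||_L² / ||u'||_L² = 5/(2*π).
Sharp Poincaré constant on H^1_0(0, 5) is C_P = L/π = 5/π, achieved by sin(π/5·x).
This is the k = 2 harmonic; the ratio L/(kπ) is strictly less than C_P = L/π, consistent with the sharp inequality ||u||_L² ≤ C_P ||u'||_L².


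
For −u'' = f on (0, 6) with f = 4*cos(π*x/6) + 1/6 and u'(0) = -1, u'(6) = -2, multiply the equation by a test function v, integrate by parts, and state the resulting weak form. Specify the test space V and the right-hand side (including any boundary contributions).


V = H^1(0, 6) (v unrestricted at boundary; u is determined up to an additive constant); weak form: ∫_0^6 u'v' dx = ∫_0^6 (4*cos(π*x/6) + 1/6) v dx − 2·v(6) + v(0) for all v ∈ V.

Multiply both sides by a test function v and integrate from 0 to 6:
  ∫_0^6 −u''(x) v(x) dx = ∫_0^6 f(x) v(x) dx.
Integrate the LHS by parts once:
  ∫_0^6 −u'' v dx = −[u'(x) v(x)]_0^6 + ∫_0^6 u'(x) v'(x) dx.
Thus ∫_0^6 u'(x) v'(x) dx = ∫_0^6 f(x) v(x) dx + [u'(x) v(x)]_0^6.
Choose V so that boundary terms are either known or forced to vanish.
u has inhomogeneous Neumann u'(0) = -1, u'(6) = -2. [u' v]_0^6 = (-2)·v(6) − (-1)·v(0) = − 2·v(6) + v(0). Take V = H^1(0, 6); boundary term becomes part of RHS.
Weak formulation: find u (satisfying any essential BC) such that ∫_0^6 u'(x) v'(x) dx = ∫_0^6 f v dx − 2·v(6) + v(0) for all v ∈ V (Neumann data are natural BCs: they enter the RHS as boundary terms).
Substituting f(x) = 4*cos(π*x/6) + 1/6, the right-hand side is ∫_0^6 (4*cos(π*x/6) + 1/6) v dx − 2·v(6) + v(0).
Compatibility check (pure Neumann): taking v ≡ 1 ∈ V gives 0 = ∫_0^6 f dx + (-2) − (-1), i.e. ∫_0^6 f dx must equal u'(0) − u'(6) = 1. Indeed ∫_0^6 (4*cos(π*x/6) + 1/6) dx = 1, so the data are compatible. The solution is then unique only up to an additive constant (fix it e.g. by requiring ∫_0^6 u dx = 0).


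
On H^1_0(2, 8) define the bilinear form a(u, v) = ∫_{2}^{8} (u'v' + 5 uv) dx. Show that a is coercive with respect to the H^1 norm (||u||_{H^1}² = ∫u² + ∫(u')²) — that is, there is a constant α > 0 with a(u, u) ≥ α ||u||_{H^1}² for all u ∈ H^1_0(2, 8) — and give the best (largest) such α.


α = 1

Coercivity of a(·,·) on H^1_0(2, 8) means a(u, u) ≥ α ||u||_{H^1}² for every u ∈ H^1_0.
The interval has length L = 6, and Poincaré/coercivity depend only on L. Here a(u, u) = ∫(u')² + (5)·∫u².
Here c = 5 ≥ 1, so a(u,u) = ∫(u')² + c∫u² ≥ ∫(u')² + ∫u² = ||u||_{H^1}², i.e. α = 1 works. No larger α is possible: a(u,u) ≥ α||u||_{H^1}² means (1−α)∫(u')² ≥ (α−c)∫u², and for the modes u_n = sin(nπ(x−x₀)/L) (x₀ the left endpoint) one has ∫u_n²/∫(u_n')² = (L/(nπ))² → 0, so a(u_n,u_n)/||u_n||_{H^1}² → 1. Hence the optimal constant is α = 1.
Therefore α = 1.


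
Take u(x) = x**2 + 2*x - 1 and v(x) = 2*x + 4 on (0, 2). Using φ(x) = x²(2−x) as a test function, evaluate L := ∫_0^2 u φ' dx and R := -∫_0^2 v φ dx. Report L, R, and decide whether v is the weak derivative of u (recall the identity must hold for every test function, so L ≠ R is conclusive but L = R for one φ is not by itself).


LHS = -88/15, RHS = -128/15. No, v is not the weak derivative of u.

u(x) = x**2 + 2*x - 1, classical derivative u'(x) = 2*x + 2.
φ(x) = x²(2−x), so φ'(x) = x*(4 - 3*x).
Note φ(0) = φ(2) = 0, so the boundary term u·φ vanishes.
LHS = ∫_0^2 u(x) φ'(x) dx = ∫_0^2 (-3*x^4 - 2*x^3 + 11*x^2 - 4*x) dx. Term by term:
  ∫_0^2 -3*x^4 dx = -96/5;  ∫_0^2 -2*x^3 dx = -8;  ∫_0^2 11*x^2 dx = 88/3;
  ∫_0^2 -4*x dx = -8.
Sum: -96/5 − 8 + 88/3 − 8 = -88/15.
So LHS = -88/15.
∫_0^2 v(x) φ(x) dx = ∫_0^2 (-2*x^4 + 8*x^2) dx. Term by term:
  ∫_0^2 -2*x^4 dx = -64/5;  ∫_0^2 8*x^2 dx = 64/3.
Sum: -64/5 + 64/3 = 128/15.
So RHS = -∫_0^2 v(x) φ(x) dx = -128/15.
LHS − RHS = 8/3 ≠ 0, so the identity fails.
(For a valid weak derivative the identity must hold for EVERY test function, in particular this one. The failure shows v is NOT the weak derivative of u.)
Correct weak derivative would be u'(x) = 2*x + 2.


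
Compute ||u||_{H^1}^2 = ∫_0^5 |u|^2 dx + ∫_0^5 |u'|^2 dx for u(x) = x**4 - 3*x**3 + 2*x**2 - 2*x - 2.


||u||_{H^1}^2 = 21540755/252

The H^1 norm (squared) on an interval (0, L) is
  ||u||_{H^1}^2 = ∫_0^L u(x)^2 dx + ∫_0^L u'(x)^2 dx.
Compute u'(x) = 4*x**3 - 9*x**2 + 4*x - 2.
Then u(x)^2 = x**8 - 6*x**7 + 13*x**6 - 16*x**5 + 12*x**4 + 4*x**3 - 4*x**2 + 8*x + 4 and u'(x)^2 = 16*x**6 - 72*x**5 + 113*x**4 - 88*x**3 + 52*x**2 - 16*x + 4.
Integrate each monomial from 0 to 5 using ∫_0^5 c·x^n dx = c·5^(n+1)/(n+1):
  ∫_0^5 u(x)^2 dx = ∫_0^5 (x^8 - 6*x^7 + 13*x^6 - 16*x^5 + 12*x^4 + 4*x^3 - 4*x^2 + 8*x + 4) dx. Term by term:
    ∫_0^5 x^8 dx = 1953125/9;  ∫_0^5 -6*x^7 dx = -1171875/4;  ∫_0^5 13*x^6 dx = 1015625/7;
    ∫_0^5 -16*x^5 dx = -125000/3;  ∫_0^5 12*x^4 dx = 7500;  ∫_0^5 4*x^3 dx = 625;
    ∫_0^5 -4*x^2 dx = -500/3;  ∫_0^5 8*x dx = 100;  ∫_0^5 4 dx = 20.
  Sum: 1953125/9 − 1171875/4 + 1015625/7 − 125000/3 + 7500 + 625 − 500/3 + 100 + 20 = 8957615/252.
  ∫_0^5 u'(x)^2 dx = ∫_0^5 (16*x^6 - 72*x^5 + 113*x^4 - 88*x^3 + 52*x^2 - 16*x + 4) dx. Term by term:
    ∫_0^5 16*x^6 dx = 1250000/7;  ∫_0^5 -72*x^5 dx = -187500;  ∫_0^5 113*x^4 dx = 70625;
    ∫_0^5 -88*x^3 dx = -13750;  ∫_0^5 52*x^2 dx = 6500/3;  ∫_0^5 -16*x dx = -200;
    ∫_0^5 4 dx = 20.
  Sum: 1250000/7 − 187500 + 70625 − 13750 + 6500/3 − 200 + 20 = 1048595/21.
Adding: ||u||_{H^1}^2 = 8957615/252 + 1048595/21 = 21540755/252.
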